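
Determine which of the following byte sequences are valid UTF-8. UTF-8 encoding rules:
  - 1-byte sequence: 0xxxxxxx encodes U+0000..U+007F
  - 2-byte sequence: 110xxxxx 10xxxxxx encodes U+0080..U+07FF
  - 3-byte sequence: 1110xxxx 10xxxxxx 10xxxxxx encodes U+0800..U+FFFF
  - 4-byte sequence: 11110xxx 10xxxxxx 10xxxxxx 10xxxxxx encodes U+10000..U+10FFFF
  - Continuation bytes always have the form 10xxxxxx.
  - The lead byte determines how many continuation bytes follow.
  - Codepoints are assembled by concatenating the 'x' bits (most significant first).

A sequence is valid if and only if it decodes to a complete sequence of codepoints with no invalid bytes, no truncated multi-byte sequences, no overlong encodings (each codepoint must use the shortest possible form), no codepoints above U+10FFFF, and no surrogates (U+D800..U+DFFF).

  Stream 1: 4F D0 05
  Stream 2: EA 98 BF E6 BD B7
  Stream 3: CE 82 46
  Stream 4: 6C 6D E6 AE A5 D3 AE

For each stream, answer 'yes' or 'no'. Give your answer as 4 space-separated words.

Stream 1: error at byte offset 2. INVALID
Stream 2: decodes cleanly. VALID
Stream 3: decodes cleanly. VALID
Stream 4: decodes cleanly. VALID

Answer: no yes yes yes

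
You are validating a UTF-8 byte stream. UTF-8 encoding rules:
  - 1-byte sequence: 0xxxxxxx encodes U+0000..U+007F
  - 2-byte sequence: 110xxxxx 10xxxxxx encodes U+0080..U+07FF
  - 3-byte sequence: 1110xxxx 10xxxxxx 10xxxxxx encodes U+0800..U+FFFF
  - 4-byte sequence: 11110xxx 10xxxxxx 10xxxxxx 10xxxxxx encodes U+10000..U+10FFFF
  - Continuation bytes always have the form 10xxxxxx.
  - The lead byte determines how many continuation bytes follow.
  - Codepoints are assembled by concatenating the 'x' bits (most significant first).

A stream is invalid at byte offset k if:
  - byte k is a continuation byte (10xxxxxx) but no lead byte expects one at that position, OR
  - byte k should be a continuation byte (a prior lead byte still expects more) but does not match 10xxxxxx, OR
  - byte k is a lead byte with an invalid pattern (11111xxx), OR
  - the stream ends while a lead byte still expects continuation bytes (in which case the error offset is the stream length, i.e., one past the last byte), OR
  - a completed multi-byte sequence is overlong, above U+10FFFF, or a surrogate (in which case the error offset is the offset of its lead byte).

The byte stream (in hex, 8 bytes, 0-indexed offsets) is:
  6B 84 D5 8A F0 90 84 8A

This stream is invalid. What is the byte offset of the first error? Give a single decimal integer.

Byte[0]=6B: 1-byte ASCII. cp=U+006B
Byte[1]=84: INVALID lead byte (not 0xxx/110x/1110/11110)

Answer: 1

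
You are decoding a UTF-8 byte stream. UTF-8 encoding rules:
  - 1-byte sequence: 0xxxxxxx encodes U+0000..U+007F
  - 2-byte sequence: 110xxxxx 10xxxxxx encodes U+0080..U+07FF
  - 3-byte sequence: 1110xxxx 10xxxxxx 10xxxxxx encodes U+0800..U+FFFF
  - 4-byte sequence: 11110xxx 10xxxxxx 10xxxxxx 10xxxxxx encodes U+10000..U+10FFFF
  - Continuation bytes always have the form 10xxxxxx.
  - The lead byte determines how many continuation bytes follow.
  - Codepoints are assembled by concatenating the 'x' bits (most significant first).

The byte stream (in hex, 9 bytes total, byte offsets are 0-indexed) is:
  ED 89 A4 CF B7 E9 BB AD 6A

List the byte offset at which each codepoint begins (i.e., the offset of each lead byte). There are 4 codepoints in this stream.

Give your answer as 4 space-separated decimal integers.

Answer: 0 3 5 8

Derivation:
Byte[0]=ED: 3-byte lead, need 2 cont bytes. acc=0xD
Byte[1]=89: continuation. acc=(acc<<6)|0x09=0x349
Byte[2]=A4: continuation. acc=(acc<<6)|0x24=0xD264
Completed: cp=U+D264 (starts at byte 0)
Byte[3]=CF: 2-byte lead, need 1 cont bytes. acc=0xF
Byte[4]=B7: continuation. acc=(acc<<6)|0x37=0x3F7
Completed: cp=U+03F7 (starts at byte 3)
Byte[5]=E9: 3-byte lead, need 2 cont bytes. acc=0x9
Byte[6]=BB: continuation. acc=(acc<<6)|0x3B=0x27B
Byte[7]=AD: continuation. acc=(acc<<6)|0x2D=0x9EED
Completed: cp=U+9EED (starts at byte 5)
Byte[8]=6A: 1-byte ASCII. cp=U+006A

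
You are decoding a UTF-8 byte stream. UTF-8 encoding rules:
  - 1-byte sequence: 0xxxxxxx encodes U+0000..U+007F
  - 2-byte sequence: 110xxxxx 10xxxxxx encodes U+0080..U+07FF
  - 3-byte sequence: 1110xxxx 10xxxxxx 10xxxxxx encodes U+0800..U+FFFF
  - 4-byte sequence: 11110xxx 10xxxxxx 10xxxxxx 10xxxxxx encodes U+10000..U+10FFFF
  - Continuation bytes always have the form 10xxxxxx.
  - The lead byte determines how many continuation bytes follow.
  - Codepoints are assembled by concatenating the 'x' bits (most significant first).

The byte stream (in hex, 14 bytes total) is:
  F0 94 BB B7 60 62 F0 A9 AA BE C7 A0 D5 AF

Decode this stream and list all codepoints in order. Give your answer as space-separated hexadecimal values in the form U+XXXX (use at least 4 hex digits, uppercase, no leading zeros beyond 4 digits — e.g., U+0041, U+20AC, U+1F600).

Byte[0]=F0: 4-byte lead, need 3 cont bytes. acc=0x0
Byte[1]=94: continuation. acc=(acc<<6)|0x14=0x14
Byte[2]=BB: continuation. acc=(acc<<6)|0x3B=0x53B
Byte[3]=B7: continuation. acc=(acc<<6)|0x37=0x14EF7
Completed: cp=U+14EF7 (starts at byte 0)
Byte[4]=60: 1-byte ASCII. cp=U+0060
Byte[5]=62: 1-byte ASCII. cp=U+0062
Byte[6]=F0: 4-byte lead, need 3 cont bytes. acc=0x0
Byte[7]=A9: continuation. acc=(acc<<6)|0x29=0x29
Byte[8]=AA: continuation. acc=(acc<<6)|0x2A=0xA6A
Byte[9]=BE: continuation. acc=(acc<<6)|0x3E=0x29ABE
Completed: cp=U+29ABE (starts at byte 6)
Byte[10]=C7: 2-byte lead, need 1 cont bytes. acc=0x7
Byte[11]=A0: continuation. acc=(acc<<6)|0x20=0x1E0
Completed: cp=U+01E0 (starts at byte 10)
Byte[12]=D5: 2-byte lead, need 1 cont bytes. acc=0x15
Byte[13]=AF: continuation. acc=(acc<<6)|0x2F=0x56F
Completed: cp=U+056F (starts at byte 12)

Answer: U+14EF7 U+0060 U+0062 U+29ABE U+01E0 U+056F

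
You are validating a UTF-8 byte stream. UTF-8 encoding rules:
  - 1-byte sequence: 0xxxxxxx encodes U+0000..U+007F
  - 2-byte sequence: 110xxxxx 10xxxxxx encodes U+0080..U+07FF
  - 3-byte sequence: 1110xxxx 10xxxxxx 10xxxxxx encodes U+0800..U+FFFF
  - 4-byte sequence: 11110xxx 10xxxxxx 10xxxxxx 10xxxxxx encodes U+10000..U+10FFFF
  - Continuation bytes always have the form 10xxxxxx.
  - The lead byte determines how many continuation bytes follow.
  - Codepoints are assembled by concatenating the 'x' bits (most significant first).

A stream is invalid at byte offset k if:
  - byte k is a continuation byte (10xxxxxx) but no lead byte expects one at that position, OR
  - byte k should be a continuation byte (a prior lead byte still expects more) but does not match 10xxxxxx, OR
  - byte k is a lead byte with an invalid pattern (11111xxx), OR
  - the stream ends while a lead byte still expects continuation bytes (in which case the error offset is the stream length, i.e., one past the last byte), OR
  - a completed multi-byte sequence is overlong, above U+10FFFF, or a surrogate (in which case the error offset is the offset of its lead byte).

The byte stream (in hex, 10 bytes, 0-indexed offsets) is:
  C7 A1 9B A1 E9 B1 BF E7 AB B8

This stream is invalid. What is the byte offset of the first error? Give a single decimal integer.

Byte[0]=C7: 2-byte lead, need 1 cont bytes. acc=0x7
Byte[1]=A1: continuation. acc=(acc<<6)|0x21=0x1E1
Completed: cp=U+01E1 (starts at byte 0)
Byte[2]=9B: INVALID lead byte (not 0xxx/110x/1110/11110)

Answer: 2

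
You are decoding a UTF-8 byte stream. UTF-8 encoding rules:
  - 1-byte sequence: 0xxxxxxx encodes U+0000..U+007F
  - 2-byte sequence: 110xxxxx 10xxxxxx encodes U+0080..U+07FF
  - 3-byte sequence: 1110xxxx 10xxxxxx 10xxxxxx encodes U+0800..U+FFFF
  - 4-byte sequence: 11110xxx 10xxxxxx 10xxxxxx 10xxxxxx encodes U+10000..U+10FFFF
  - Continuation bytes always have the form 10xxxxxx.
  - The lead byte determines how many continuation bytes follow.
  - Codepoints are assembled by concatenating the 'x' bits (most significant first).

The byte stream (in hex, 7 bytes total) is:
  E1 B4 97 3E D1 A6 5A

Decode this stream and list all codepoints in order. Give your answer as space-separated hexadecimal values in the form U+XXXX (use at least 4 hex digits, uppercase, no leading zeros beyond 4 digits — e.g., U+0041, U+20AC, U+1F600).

Byte[0]=E1: 3-byte lead, need 2 cont bytes. acc=0x1
Byte[1]=B4: continuation. acc=(acc<<6)|0x34=0x74
Byte[2]=97: continuation. acc=(acc<<6)|0x17=0x1D17
Completed: cp=U+1D17 (starts at byte 0)
Byte[3]=3E: 1-byte ASCII. cp=U+003E
Byte[4]=D1: 2-byte lead, need 1 cont bytes. acc=0x11
Byte[5]=A6: continuation. acc=(acc<<6)|0x26=0x466
Completed: cp=U+0466 (starts at byte 4)
Byte[6]=5A: 1-byte ASCII. cp=U+005A

Answer: U+1D17 U+003E U+0466 U+005A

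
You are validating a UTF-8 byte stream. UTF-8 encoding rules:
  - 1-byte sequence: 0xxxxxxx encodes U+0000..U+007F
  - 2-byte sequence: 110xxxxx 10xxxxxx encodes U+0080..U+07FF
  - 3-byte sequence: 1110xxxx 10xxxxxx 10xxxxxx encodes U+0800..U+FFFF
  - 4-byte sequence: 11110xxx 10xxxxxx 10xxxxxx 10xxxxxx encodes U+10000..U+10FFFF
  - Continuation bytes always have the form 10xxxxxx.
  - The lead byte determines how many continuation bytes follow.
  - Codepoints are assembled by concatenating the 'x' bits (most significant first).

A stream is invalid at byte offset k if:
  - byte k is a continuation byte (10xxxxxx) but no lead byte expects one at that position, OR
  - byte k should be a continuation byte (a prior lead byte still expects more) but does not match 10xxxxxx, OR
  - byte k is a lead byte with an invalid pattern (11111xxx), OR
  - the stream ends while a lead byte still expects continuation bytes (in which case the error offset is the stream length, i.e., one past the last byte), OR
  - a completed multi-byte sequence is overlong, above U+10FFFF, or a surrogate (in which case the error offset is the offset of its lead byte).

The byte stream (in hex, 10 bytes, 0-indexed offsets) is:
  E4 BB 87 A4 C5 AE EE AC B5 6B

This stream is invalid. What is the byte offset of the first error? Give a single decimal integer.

Answer: 3

Derivation:
Byte[0]=E4: 3-byte lead, need 2 cont bytes. acc=0x4
Byte[1]=BB: continuation. acc=(acc<<6)|0x3B=0x13B
Byte[2]=87: continuation. acc=(acc<<6)|0x07=0x4EC7
Completed: cp=U+4EC7 (starts at byte 0)
Byte[3]=A4: INVALID lead byte (not 0xxx/110x/1110/11110)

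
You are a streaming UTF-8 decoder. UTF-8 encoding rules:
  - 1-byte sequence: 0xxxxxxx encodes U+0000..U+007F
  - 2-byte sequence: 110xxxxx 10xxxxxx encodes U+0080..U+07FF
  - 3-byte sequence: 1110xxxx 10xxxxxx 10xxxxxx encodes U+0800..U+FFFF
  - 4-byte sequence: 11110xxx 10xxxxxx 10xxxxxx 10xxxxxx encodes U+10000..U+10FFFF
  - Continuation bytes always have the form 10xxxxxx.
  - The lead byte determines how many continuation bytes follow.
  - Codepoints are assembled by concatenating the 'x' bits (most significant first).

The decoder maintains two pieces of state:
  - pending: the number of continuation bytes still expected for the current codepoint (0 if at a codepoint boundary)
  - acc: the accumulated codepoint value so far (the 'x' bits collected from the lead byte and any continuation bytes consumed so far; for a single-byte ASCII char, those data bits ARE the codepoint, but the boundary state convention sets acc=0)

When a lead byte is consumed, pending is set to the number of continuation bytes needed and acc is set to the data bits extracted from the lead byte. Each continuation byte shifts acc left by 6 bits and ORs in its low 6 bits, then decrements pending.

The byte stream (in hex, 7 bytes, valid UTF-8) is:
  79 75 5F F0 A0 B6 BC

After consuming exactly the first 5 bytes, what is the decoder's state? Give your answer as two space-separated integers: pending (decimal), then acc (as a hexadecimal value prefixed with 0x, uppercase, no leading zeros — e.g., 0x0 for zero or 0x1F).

Byte[0]=79: 1-byte. pending=0, acc=0x0
Byte[1]=75: 1-byte. pending=0, acc=0x0
Byte[2]=5F: 1-byte. pending=0, acc=0x0
Byte[3]=F0: 4-byte lead. pending=3, acc=0x0
Byte[4]=A0: continuation. acc=(acc<<6)|0x20=0x20, pending=2

Answer: 2 0x20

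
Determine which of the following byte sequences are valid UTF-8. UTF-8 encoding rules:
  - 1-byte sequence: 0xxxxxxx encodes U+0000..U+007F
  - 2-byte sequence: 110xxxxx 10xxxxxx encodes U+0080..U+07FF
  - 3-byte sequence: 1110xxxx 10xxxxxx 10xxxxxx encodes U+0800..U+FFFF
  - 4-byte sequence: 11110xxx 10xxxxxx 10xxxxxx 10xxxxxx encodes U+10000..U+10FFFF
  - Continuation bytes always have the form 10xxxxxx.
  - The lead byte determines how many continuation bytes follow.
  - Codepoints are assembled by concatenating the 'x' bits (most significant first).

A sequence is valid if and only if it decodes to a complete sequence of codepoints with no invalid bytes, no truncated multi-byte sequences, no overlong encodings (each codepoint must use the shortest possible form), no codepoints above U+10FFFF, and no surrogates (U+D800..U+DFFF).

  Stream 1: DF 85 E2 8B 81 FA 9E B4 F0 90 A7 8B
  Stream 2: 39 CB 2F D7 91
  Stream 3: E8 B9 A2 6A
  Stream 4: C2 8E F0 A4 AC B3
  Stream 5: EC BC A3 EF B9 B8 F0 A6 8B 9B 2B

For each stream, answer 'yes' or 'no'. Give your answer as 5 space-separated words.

Stream 1: error at byte offset 5. INVALID
Stream 2: error at byte offset 2. INVALID
Stream 3: decodes cleanly. VALID
Stream 4: decodes cleanly. VALID
Stream 5: decodes cleanly. VALID

Answer: no no yes yes yes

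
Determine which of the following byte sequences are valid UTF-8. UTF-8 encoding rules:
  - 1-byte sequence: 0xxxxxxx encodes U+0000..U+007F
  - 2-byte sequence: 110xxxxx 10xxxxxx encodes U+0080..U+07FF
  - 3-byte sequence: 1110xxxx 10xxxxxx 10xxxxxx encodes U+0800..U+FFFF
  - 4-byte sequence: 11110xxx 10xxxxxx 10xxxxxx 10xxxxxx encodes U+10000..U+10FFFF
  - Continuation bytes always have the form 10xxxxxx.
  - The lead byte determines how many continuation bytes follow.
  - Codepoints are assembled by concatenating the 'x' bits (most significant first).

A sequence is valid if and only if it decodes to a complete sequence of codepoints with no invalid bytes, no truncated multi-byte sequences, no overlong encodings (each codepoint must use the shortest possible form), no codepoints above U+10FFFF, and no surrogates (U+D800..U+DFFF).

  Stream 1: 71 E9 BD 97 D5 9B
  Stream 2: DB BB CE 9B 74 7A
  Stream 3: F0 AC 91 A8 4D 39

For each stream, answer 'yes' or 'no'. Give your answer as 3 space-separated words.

Stream 1: decodes cleanly. VALID
Stream 2: decodes cleanly. VALID
Stream 3: decodes cleanly. VALID

Answer: yes yes yes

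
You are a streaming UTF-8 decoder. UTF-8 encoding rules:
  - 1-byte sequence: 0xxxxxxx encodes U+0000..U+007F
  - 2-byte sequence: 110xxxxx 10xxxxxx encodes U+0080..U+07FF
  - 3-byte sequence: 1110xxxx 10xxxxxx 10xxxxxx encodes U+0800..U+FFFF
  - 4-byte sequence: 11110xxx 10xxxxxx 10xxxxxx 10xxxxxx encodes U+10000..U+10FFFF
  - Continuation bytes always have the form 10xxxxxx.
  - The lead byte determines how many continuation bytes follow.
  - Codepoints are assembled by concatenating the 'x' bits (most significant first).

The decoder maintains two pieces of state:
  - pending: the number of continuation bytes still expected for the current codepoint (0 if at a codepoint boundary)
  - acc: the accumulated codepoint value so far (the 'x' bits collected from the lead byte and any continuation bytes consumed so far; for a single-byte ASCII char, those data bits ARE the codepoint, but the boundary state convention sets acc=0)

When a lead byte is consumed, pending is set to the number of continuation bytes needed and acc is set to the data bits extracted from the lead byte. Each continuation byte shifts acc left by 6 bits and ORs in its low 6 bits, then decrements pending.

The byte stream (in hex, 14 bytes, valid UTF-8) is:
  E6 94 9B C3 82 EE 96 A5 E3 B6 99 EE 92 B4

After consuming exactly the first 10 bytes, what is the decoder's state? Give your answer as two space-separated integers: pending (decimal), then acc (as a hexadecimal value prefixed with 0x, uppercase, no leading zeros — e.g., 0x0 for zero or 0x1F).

Answer: 1 0xF6

Derivation:
Byte[0]=E6: 3-byte lead. pending=2, acc=0x6
Byte[1]=94: continuation. acc=(acc<<6)|0x14=0x194, pending=1
Byte[2]=9B: continuation. acc=(acc<<6)|0x1B=0x651B, pending=0
Byte[3]=C3: 2-byte lead. pending=1, acc=0x3
Byte[4]=82: continuation. acc=(acc<<6)|0x02=0xC2, pending=0
Byte[5]=EE: 3-byte lead. pending=2, acc=0xE
Byte[6]=96: continuation. acc=(acc<<6)|0x16=0x396, pending=1
Byte[7]=A5: continuation. acc=(acc<<6)|0x25=0xE5A5, pending=0
Byte[8]=E3: 3-byte lead. pending=2, acc=0x3
Byte[9]=B6: continuation. acc=(acc<<6)|0x36=0xF6, pending=1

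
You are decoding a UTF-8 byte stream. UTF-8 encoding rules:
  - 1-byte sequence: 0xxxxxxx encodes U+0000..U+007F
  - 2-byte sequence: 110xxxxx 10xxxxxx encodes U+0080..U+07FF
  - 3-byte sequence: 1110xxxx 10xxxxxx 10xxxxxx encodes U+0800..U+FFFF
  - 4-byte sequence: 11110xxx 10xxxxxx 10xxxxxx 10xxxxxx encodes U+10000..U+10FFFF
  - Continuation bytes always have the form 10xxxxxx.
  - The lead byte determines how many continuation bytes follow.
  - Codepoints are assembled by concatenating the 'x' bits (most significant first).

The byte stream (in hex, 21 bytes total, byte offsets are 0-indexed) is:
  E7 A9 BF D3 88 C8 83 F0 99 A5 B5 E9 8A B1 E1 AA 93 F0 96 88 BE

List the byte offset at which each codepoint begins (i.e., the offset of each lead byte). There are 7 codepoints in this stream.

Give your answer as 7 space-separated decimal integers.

Answer: 0 3 5 7 11 14 17

Derivation:
Byte[0]=E7: 3-byte lead, need 2 cont bytes. acc=0x7
Byte[1]=A9: continuation. acc=(acc<<6)|0x29=0x1E9
Byte[2]=BF: continuation. acc=(acc<<6)|0x3F=0x7A7F
Completed: cp=U+7A7F (starts at byte 0)
Byte[3]=D3: 2-byte lead, need 1 cont bytes. acc=0x13
Byte[4]=88: continuation. acc=(acc<<6)|0x08=0x4C8
Completed: cp=U+04C8 (starts at byte 3)
Byte[5]=C8: 2-byte lead, need 1 cont bytes. acc=0x8
Byte[6]=83: continuation. acc=(acc<<6)|0x03=0x203
Completed: cp=U+0203 (starts at byte 5)
Byte[7]=F0: 4-byte lead, need 3 cont bytes. acc=0x0
Byte[8]=99: continuation. acc=(acc<<6)|0x19=0x19
Byte[9]=A5: continuation. acc=(acc<<6)|0x25=0x665
Byte[10]=B5: continuation. acc=(acc<<6)|0x35=0x19975
Completed: cp=U+19975 (starts at byte 7)
Byte[11]=E9: 3-byte lead, need 2 cont bytes. acc=0x9
Byte[12]=8A: continuation. acc=(acc<<6)|0x0A=0x24A
Byte[13]=B1: continuation. acc=(acc<<6)|0x31=0x92B1
Completed: cp=U+92B1 (starts at byte 11)
Byte[14]=E1: 3-byte lead, need 2 cont bytes. acc=0x1
Byte[15]=AA: continuation. acc=(acc<<6)|0x2A=0x6A
Byte[16]=93: continuation. acc=(acc<<6)|0x13=0x1A93
Completed: cp=U+1A93 (starts at byte 14)
Byte[17]=F0: 4-byte lead, need 3 cont bytes. acc=0x0
Byte[18]=96: continuation. acc=(acc<<6)|0x16=0x16
Byte[19]=88: continuation. acc=(acc<<6)|0x08=0x588
Byte[20]=BE: continuation. acc=(acc<<6)|0x3E=0x1623E
Completed: cp=U+1623E (starts at byte 17)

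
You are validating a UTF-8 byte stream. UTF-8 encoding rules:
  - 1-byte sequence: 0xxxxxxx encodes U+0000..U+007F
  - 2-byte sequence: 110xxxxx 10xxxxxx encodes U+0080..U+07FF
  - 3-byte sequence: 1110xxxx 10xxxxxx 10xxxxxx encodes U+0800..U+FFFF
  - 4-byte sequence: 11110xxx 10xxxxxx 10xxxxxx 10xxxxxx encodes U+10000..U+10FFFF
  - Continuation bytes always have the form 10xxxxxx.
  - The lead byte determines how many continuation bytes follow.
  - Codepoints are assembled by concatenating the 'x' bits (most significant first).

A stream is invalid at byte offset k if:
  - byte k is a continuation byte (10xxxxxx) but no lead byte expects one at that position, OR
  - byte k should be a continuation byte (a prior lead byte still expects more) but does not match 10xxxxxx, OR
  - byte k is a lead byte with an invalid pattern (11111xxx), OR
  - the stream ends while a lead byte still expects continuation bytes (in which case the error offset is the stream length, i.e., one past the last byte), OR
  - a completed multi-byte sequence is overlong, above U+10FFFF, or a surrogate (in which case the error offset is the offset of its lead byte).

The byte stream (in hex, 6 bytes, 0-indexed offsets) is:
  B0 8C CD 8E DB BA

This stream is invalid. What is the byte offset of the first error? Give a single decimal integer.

Byte[0]=B0: INVALID lead byte (not 0xxx/110x/1110/11110)

Answer: 0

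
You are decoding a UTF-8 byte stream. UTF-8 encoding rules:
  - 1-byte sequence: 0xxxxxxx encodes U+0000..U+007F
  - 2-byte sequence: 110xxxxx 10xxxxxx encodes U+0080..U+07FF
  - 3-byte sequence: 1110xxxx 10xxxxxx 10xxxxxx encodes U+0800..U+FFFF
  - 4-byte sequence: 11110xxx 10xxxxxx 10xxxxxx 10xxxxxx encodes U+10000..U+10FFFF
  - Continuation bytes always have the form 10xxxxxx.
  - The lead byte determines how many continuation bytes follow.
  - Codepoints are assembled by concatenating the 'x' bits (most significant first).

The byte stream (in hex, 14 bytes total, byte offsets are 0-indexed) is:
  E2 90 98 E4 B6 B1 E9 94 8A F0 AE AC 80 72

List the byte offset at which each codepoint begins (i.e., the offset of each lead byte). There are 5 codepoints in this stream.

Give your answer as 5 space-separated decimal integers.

Answer: 0 3 6 9 13

Derivation:
Byte[0]=E2: 3-byte lead, need 2 cont bytes. acc=0x2
Byte[1]=90: continuation. acc=(acc<<6)|0x10=0x90
Byte[2]=98: continuation. acc=(acc<<6)|0x18=0x2418
Completed: cp=U+2418 (starts at byte 0)
Byte[3]=E4: 3-byte lead, need 2 cont bytes. acc=0x4
Byte[4]=B6: continuation. acc=(acc<<6)|0x36=0x136
Byte[5]=B1: continuation. acc=(acc<<6)|0x31=0x4DB1
Completed: cp=U+4DB1 (starts at byte 3)
Byte[6]=E9: 3-byte lead, need 2 cont bytes. acc=0x9
Byte[7]=94: continuation. acc=(acc<<6)|0x14=0x254
Byte[8]=8A: continuation. acc=(acc<<6)|0x0A=0x950A
Completed: cp=U+950A (starts at byte 6)
Byte[9]=F0: 4-byte lead, need 3 cont bytes. acc=0x0
Byte[10]=AE: continuation. acc=(acc<<6)|0x2E=0x2E
Byte[11]=AC: continuation. acc=(acc<<6)|0x2C=0xBAC
Byte[12]=80: continuation. acc=(acc<<6)|0x00=0x2EB00
Completed: cp=U+2EB00 (starts at byte 9)
Byte[13]=72: 1-byte ASCII. cp=U+0072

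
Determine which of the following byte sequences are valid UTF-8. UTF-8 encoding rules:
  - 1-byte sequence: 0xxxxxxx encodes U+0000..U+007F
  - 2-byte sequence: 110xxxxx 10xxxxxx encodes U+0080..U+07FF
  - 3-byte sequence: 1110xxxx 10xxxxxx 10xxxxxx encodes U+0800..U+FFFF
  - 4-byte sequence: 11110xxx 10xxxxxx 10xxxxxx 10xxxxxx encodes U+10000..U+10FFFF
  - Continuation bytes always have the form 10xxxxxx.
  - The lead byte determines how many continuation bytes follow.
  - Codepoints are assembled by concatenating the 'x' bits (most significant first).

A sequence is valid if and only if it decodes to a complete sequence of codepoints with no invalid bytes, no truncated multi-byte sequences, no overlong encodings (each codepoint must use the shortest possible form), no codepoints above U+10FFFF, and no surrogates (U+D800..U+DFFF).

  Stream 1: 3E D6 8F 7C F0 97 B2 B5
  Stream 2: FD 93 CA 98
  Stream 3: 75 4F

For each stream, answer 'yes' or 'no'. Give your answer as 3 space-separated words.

Stream 1: decodes cleanly. VALID
Stream 2: error at byte offset 0. INVALID
Stream 3: decodes cleanly. VALID

Answer: yes no yes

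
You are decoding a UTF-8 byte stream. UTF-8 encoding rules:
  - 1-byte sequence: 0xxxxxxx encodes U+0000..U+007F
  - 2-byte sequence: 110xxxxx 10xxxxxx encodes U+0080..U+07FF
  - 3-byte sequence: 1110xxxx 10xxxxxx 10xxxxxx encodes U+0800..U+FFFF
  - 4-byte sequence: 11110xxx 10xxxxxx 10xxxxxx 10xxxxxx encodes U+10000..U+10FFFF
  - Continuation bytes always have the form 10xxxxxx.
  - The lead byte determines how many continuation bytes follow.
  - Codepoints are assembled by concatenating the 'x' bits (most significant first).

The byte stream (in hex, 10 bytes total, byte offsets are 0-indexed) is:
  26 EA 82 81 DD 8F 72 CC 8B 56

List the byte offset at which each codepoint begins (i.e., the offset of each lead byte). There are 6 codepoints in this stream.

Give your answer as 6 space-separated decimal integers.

Byte[0]=26: 1-byte ASCII. cp=U+0026
Byte[1]=EA: 3-byte lead, need 2 cont bytes. acc=0xA
Byte[2]=82: continuation. acc=(acc<<6)|0x02=0x282
Byte[3]=81: continuation. acc=(acc<<6)|0x01=0xA081
Completed: cp=U+A081 (starts at byte 1)
Byte[4]=DD: 2-byte lead, need 1 cont bytes. acc=0x1D
Byte[5]=8F: continuation. acc=(acc<<6)|0x0F=0x74F
Completed: cp=U+074F (starts at byte 4)
Byte[6]=72: 1-byte ASCII. cp=U+0072
Byte[7]=CC: 2-byte lead, need 1 cont bytes. acc=0xC
Byte[8]=8B: continuation. acc=(acc<<6)|0x0B=0x30B
Completed: cp=U+030B (starts at byte 7)
Byte[9]=56: 1-byte ASCII. cp=U+0056

Answer: 0 1 4 6 7 9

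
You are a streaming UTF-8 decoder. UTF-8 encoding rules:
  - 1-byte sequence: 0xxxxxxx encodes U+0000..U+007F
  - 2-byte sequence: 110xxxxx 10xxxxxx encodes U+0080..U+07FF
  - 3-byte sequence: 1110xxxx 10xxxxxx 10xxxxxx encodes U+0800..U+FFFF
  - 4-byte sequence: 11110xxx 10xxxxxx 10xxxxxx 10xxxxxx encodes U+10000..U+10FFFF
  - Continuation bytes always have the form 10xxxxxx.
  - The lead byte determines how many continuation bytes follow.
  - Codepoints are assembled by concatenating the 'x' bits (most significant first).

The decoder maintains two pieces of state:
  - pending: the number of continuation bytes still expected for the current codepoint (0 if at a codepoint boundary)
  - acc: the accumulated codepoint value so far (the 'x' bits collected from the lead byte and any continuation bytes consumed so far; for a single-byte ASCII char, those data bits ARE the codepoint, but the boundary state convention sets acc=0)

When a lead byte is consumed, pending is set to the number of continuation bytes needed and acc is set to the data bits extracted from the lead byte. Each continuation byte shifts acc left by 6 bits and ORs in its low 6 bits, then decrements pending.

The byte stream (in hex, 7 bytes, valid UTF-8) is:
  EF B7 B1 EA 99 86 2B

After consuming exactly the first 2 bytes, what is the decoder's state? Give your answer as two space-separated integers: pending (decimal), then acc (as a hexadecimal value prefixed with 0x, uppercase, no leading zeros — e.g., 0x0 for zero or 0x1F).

Byte[0]=EF: 3-byte lead. pending=2, acc=0xF
Byte[1]=B7: continuation. acc=(acc<<6)|0x37=0x3F7, pending=1

Answer: 1 0x3F7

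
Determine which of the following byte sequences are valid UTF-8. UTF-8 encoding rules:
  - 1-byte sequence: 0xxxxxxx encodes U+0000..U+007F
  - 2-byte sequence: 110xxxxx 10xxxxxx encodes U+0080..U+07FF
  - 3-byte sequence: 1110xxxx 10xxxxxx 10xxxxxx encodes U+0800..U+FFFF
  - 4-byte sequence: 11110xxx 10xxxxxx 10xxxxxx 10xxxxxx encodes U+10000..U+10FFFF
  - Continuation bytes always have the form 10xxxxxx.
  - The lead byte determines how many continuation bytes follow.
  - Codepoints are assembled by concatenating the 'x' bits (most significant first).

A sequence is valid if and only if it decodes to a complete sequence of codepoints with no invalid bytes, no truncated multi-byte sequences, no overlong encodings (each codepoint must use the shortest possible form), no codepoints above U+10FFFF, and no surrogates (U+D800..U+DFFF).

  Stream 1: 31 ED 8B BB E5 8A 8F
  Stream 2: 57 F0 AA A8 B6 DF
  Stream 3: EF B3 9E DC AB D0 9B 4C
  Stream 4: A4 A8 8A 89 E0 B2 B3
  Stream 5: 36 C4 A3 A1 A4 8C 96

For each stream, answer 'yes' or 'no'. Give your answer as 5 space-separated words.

Stream 1: decodes cleanly. VALID
Stream 2: error at byte offset 6. INVALID
Stream 3: decodes cleanly. VALID
Stream 4: error at byte offset 0. INVALID
Stream 5: error at byte offset 3. INVALID

Answer: yes no yes no no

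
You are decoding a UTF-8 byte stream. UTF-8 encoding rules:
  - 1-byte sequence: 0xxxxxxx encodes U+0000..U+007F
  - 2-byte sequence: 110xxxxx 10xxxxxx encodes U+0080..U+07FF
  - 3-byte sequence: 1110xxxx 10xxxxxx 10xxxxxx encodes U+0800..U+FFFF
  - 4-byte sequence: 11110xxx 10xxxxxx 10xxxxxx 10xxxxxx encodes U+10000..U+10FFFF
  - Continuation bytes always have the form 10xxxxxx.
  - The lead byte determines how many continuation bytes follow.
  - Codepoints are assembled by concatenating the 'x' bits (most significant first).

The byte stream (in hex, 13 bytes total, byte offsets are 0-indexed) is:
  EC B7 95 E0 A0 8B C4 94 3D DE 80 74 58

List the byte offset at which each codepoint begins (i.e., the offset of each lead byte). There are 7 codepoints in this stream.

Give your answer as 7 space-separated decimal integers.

Answer: 0 3 6 8 9 11 12

Derivation:
Byte[0]=EC: 3-byte lead, need 2 cont bytes. acc=0xC
Byte[1]=B7: continuation. acc=(acc<<6)|0x37=0x337
Byte[2]=95: continuation. acc=(acc<<6)|0x15=0xCDD5
Completed: cp=U+CDD5 (starts at byte 0)
Byte[3]=E0: 3-byte lead, need 2 cont bytes. acc=0x0
Byte[4]=A0: continuation. acc=(acc<<6)|0x20=0x20
Byte[5]=8B: continuation. acc=(acc<<6)|0x0B=0x80B
Completed: cp=U+080B (starts at byte 3)
Byte[6]=C4: 2-byte lead, need 1 cont bytes. acc=0x4
Byte[7]=94: continuation. acc=(acc<<6)|0x14=0x114
Completed: cp=U+0114 (starts at byte 6)
Byte[8]=3D: 1-byte ASCII. cp=U+003D
Byte[9]=DE: 2-byte lead, need 1 cont bytes. acc=0x1E
Byte[10]=80: continuation. acc=(acc<<6)|0x00=0x780
Completed: cp=U+0780 (starts at byte 9)
Byte[11]=74: 1-byte ASCII. cp=U+0074
Byte[12]=58: 1-byte ASCII. cp=U+0058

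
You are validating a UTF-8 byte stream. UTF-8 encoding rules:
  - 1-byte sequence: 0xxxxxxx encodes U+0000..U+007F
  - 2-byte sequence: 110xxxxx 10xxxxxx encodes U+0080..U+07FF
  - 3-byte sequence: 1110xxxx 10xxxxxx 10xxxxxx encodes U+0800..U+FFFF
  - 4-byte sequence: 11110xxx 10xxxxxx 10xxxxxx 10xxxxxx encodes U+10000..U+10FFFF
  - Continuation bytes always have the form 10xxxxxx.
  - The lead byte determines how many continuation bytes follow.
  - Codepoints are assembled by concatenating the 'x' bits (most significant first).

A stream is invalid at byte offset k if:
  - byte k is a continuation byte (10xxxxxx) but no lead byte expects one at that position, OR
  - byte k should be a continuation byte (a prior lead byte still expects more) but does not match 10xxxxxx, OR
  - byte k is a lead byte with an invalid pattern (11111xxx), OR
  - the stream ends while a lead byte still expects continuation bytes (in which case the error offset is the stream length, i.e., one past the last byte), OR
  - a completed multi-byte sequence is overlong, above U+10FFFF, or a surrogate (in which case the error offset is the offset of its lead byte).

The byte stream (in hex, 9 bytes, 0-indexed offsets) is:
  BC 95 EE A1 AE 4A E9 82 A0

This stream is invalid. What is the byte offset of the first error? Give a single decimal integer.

Answer: 0

Derivation:
Byte[0]=BC: INVALID lead byte (not 0xxx/110x/1110/11110)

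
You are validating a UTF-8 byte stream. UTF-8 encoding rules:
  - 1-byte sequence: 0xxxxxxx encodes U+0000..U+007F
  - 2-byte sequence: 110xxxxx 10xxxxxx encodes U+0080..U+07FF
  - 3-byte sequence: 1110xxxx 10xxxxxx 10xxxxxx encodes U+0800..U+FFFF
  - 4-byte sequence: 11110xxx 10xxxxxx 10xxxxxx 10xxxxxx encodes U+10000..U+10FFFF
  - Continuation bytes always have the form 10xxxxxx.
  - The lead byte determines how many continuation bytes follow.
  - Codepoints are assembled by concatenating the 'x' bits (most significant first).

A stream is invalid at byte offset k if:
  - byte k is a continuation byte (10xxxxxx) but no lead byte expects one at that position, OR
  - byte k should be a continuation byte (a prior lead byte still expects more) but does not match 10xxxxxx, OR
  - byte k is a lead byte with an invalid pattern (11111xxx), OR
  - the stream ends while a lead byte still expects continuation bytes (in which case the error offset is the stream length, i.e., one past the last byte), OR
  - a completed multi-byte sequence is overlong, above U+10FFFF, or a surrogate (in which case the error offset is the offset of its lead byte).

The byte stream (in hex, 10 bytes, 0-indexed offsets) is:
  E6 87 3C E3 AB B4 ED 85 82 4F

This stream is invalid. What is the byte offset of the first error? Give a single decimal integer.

Byte[0]=E6: 3-byte lead, need 2 cont bytes. acc=0x6
Byte[1]=87: continuation. acc=(acc<<6)|0x07=0x187
Byte[2]=3C: expected 10xxxxxx continuation. INVALID

Answer: 2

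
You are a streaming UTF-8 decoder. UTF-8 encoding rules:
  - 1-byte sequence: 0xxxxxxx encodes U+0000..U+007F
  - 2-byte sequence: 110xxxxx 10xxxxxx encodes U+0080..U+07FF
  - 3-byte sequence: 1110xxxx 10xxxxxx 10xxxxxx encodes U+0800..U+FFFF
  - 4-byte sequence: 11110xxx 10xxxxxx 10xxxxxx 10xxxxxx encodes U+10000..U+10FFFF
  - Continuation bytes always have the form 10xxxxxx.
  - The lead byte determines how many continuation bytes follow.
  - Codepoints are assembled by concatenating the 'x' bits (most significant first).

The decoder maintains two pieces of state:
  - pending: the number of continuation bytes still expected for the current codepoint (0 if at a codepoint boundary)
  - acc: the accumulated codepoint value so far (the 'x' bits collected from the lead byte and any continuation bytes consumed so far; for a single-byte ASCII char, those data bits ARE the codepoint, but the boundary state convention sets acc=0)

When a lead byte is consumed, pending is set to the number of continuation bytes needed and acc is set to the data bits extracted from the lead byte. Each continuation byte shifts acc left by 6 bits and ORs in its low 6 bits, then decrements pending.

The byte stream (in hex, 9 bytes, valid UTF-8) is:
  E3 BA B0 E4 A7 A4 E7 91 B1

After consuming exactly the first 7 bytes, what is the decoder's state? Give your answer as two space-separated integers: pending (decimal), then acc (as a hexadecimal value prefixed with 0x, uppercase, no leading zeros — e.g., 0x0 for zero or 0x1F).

Answer: 2 0x7

Derivation:
Byte[0]=E3: 3-byte lead. pending=2, acc=0x3
Byte[1]=BA: continuation. acc=(acc<<6)|0x3A=0xFA, pending=1
Byte[2]=B0: continuation. acc=(acc<<6)|0x30=0x3EB0, pending=0
Byte[3]=E4: 3-byte lead. pending=2, acc=0x4
Byte[4]=A7: continuation. acc=(acc<<6)|0x27=0x127, pending=1
Byte[5]=A4: continuation. acc=(acc<<6)|0x24=0x49E4, pending=0
Byte[6]=E7: 3-byte lead. pending=2, acc=0x7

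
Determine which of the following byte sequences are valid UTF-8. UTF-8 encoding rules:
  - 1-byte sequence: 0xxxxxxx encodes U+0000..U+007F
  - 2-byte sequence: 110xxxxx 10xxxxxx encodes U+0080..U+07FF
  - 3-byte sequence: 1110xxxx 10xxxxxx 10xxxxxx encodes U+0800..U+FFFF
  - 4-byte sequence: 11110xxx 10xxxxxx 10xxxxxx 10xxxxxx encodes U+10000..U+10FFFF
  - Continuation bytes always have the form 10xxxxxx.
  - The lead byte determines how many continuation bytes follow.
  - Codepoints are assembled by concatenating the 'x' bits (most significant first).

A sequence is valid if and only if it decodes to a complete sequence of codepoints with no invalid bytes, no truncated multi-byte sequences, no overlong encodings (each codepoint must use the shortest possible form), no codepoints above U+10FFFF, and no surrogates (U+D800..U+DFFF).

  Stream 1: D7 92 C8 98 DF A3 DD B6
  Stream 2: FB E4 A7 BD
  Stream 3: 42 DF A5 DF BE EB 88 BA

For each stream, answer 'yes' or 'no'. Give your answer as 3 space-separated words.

Answer: yes no yes

Derivation:
Stream 1: decodes cleanly. VALID
Stream 2: error at byte offset 0. INVALID
Stream 3: decodes cleanly. VALID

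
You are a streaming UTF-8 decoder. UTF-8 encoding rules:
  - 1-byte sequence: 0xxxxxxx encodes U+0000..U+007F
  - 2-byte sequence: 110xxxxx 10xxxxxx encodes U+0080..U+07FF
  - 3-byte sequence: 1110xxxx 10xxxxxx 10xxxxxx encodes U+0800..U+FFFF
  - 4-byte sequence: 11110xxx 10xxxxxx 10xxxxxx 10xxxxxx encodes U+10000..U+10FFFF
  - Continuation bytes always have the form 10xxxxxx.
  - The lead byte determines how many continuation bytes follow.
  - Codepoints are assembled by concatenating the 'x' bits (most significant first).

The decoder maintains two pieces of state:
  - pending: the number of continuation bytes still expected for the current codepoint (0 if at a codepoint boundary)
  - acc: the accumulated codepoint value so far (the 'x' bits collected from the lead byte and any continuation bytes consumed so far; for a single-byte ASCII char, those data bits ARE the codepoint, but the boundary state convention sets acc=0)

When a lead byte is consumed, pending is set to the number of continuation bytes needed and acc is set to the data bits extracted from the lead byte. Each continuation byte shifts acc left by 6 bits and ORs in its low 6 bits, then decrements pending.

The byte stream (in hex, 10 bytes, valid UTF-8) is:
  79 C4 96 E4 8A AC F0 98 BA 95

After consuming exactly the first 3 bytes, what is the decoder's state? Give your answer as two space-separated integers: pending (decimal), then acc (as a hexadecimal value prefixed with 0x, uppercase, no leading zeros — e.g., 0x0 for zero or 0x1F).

Byte[0]=79: 1-byte. pending=0, acc=0x0
Byte[1]=C4: 2-byte lead. pending=1, acc=0x4
Byte[2]=96: continuation. acc=(acc<<6)|0x16=0x116, pending=0

Answer: 0 0x116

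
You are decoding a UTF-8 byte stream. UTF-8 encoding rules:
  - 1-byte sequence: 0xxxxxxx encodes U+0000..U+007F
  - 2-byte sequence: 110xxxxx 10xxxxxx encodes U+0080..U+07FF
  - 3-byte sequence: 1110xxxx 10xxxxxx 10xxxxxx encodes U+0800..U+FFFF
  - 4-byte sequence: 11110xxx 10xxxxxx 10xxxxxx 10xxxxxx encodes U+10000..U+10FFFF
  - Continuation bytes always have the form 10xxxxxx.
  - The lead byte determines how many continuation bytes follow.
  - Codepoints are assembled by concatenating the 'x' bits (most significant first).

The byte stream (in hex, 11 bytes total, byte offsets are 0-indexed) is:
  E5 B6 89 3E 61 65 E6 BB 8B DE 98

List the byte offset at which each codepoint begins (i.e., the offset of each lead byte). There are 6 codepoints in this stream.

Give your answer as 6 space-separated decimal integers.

Byte[0]=E5: 3-byte lead, need 2 cont bytes. acc=0x5
Byte[1]=B6: continuation. acc=(acc<<6)|0x36=0x176
Byte[2]=89: continuation. acc=(acc<<6)|0x09=0x5D89
Completed: cp=U+5D89 (starts at byte 0)
Byte[3]=3E: 1-byte ASCII. cp=U+003E
Byte[4]=61: 1-byte ASCII. cp=U+0061
Byte[5]=65: 1-byte ASCII. cp=U+0065
Byte[6]=E6: 3-byte lead, need 2 cont bytes. acc=0x6
Byte[7]=BB: continuation. acc=(acc<<6)|0x3B=0x1BB
Byte[8]=8B: continuation. acc=(acc<<6)|0x0B=0x6ECB
Completed: cp=U+6ECB (starts at byte 6)
Byte[9]=DE: 2-byte lead, need 1 cont bytes. acc=0x1E
Byte[10]=98: continuation. acc=(acc<<6)|0x18=0x798
Completed: cp=U+0798 (starts at byte 9)

Answer: 0 3 4 5 6 9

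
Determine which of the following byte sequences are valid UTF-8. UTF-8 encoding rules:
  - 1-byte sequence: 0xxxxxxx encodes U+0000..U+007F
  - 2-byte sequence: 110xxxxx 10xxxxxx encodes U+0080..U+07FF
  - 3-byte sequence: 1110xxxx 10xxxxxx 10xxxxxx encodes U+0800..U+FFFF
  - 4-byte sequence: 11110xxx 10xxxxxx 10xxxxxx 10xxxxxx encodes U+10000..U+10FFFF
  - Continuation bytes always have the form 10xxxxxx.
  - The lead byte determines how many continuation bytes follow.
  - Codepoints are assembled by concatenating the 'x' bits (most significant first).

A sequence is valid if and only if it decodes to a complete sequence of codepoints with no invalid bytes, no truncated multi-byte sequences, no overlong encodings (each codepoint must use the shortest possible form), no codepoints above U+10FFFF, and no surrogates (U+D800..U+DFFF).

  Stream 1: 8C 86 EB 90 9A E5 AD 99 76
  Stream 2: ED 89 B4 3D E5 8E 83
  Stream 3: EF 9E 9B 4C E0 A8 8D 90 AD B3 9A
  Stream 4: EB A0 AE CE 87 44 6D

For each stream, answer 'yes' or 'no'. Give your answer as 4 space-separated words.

Answer: no yes no yes

Derivation:
Stream 1: error at byte offset 0. INVALID
Stream 2: decodes cleanly. VALID
Stream 3: error at byte offset 7. INVALID
Stream 4: decodes cleanly. VALID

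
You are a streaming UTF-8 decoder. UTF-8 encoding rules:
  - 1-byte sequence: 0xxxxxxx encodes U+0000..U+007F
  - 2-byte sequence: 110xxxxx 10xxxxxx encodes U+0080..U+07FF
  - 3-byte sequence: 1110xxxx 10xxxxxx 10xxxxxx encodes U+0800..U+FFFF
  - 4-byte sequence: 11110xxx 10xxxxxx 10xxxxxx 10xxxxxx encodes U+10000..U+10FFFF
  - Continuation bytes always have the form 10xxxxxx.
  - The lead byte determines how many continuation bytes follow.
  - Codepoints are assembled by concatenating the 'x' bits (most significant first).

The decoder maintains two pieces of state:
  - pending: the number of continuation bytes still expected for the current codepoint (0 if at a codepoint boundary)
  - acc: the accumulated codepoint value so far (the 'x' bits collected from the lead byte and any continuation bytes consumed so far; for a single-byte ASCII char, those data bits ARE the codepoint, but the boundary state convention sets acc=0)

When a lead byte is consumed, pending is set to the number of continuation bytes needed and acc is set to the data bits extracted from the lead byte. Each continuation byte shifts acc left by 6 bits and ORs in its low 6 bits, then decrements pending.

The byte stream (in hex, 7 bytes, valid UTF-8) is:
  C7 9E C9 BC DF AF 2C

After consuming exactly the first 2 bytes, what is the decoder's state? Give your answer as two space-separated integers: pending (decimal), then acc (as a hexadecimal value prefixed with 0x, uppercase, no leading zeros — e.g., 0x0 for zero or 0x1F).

Byte[0]=C7: 2-byte lead. pending=1, acc=0x7
Byte[1]=9E: continuation. acc=(acc<<6)|0x1E=0x1DE, pending=0

Answer: 0 0x1DE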